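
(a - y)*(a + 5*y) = a^2 + 4*a*y - 5*y^2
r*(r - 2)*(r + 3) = r^3 + r^2 - 6*r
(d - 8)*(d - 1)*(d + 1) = d^3 - 8*d^2 - d + 8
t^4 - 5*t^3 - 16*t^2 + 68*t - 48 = (t - 6)*(t - 2)*(t - 1)*(t + 4)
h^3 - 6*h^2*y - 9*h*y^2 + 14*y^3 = (h - 7*y)*(h - y)*(h + 2*y)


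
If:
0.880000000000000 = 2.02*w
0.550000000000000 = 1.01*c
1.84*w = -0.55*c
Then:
No Solution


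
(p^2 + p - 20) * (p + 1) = p^3 + 2*p^2 - 19*p - 20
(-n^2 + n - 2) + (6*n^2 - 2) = 5*n^2 + n - 4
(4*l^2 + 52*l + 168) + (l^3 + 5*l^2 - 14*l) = l^3 + 9*l^2 + 38*l + 168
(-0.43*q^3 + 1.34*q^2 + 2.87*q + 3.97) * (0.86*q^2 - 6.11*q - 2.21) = -0.3698*q^5 + 3.7797*q^4 - 4.7689*q^3 - 17.0829*q^2 - 30.5994*q - 8.7737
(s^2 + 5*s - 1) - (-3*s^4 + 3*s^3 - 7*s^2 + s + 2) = 3*s^4 - 3*s^3 + 8*s^2 + 4*s - 3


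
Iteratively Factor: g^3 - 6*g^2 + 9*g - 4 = (g - 4)*(g^2 - 2*g + 1) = (g - 4)*(g - 1)*(g - 1)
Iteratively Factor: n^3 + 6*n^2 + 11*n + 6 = (n + 1)*(n^2 + 5*n + 6) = (n + 1)*(n + 2)*(n + 3)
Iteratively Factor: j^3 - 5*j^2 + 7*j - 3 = (j - 3)*(j^2 - 2*j + 1) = (j - 3)*(j - 1)*(j - 1)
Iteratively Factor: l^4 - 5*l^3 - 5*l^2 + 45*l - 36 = (l - 4)*(l^3 - l^2 - 9*l + 9) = (l - 4)*(l - 3)*(l^2 + 2*l - 3) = (l - 4)*(l - 3)*(l + 3)*(l - 1)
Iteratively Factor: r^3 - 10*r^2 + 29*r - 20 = (r - 5)*(r^2 - 5*r + 4) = (r - 5)*(r - 4)*(r - 1)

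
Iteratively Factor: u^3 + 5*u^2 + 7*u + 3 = (u + 1)*(u^2 + 4*u + 3) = (u + 1)^2*(u + 3)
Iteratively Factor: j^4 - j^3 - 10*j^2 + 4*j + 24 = (j + 2)*(j^3 - 3*j^2 - 4*j + 12) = (j - 2)*(j + 2)*(j^2 - j - 6) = (j - 3)*(j - 2)*(j + 2)*(j + 2)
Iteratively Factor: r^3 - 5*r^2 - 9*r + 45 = (r - 5)*(r^2 - 9) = (r - 5)*(r + 3)*(r - 3)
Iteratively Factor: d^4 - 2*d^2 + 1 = (d - 1)*(d^3 + d^2 - d - 1) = (d - 1)^2*(d^2 + 2*d + 1) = (d - 1)^2*(d + 1)*(d + 1)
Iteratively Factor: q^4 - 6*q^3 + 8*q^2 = (q - 2)*(q^3 - 4*q^2) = q*(q - 2)*(q^2 - 4*q) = q*(q - 4)*(q - 2)*(q)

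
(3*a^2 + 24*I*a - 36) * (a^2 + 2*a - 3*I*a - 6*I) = 3*a^4 + 6*a^3 + 15*I*a^3 + 36*a^2 + 30*I*a^2 + 72*a + 108*I*a + 216*I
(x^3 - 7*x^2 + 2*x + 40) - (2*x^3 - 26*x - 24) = -x^3 - 7*x^2 + 28*x + 64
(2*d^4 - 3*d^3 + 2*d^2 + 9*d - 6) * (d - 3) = 2*d^5 - 9*d^4 + 11*d^3 + 3*d^2 - 33*d + 18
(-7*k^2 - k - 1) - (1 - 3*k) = -7*k^2 + 2*k - 2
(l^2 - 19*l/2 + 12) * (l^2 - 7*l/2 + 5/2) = l^4 - 13*l^3 + 191*l^2/4 - 263*l/4 + 30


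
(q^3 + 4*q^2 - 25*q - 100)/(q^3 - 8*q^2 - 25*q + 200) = (q + 4)/(q - 8)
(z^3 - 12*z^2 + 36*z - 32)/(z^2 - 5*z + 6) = (z^2 - 10*z + 16)/(z - 3)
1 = 1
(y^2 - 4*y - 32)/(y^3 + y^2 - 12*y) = (y - 8)/(y*(y - 3))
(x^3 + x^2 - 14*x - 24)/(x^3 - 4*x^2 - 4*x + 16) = (x + 3)/(x - 2)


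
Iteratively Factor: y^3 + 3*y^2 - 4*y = (y)*(y^2 + 3*y - 4) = y*(y + 4)*(y - 1)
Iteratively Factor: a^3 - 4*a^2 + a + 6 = (a + 1)*(a^2 - 5*a + 6) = (a - 2)*(a + 1)*(a - 3)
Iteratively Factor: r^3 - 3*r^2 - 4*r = (r)*(r^2 - 3*r - 4) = r*(r + 1)*(r - 4)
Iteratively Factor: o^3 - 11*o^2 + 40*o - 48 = (o - 3)*(o^2 - 8*o + 16) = (o - 4)*(o - 3)*(o - 4)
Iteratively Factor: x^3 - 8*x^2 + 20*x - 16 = (x - 2)*(x^2 - 6*x + 8) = (x - 2)^2*(x - 4)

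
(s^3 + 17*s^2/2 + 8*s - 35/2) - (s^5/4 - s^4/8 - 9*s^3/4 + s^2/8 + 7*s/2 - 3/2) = -s^5/4 + s^4/8 + 13*s^3/4 + 67*s^2/8 + 9*s/2 - 16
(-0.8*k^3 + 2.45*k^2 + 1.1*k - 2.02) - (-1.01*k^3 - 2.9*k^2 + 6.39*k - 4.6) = 0.21*k^3 + 5.35*k^2 - 5.29*k + 2.58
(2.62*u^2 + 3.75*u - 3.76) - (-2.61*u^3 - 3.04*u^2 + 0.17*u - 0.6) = 2.61*u^3 + 5.66*u^2 + 3.58*u - 3.16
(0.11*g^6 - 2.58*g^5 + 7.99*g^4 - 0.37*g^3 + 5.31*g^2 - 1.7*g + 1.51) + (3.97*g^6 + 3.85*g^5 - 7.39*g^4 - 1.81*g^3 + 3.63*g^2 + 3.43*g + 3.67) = 4.08*g^6 + 1.27*g^5 + 0.600000000000001*g^4 - 2.18*g^3 + 8.94*g^2 + 1.73*g + 5.18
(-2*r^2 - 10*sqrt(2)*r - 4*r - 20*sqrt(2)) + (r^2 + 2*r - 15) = -r^2 - 10*sqrt(2)*r - 2*r - 20*sqrt(2) - 15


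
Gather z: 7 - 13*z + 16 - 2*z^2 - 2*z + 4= -2*z^2 - 15*z + 27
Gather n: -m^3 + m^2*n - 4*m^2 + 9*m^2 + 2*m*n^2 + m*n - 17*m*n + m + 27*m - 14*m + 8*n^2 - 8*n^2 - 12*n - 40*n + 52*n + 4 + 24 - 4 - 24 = -m^3 + 5*m^2 + 2*m*n^2 + 14*m + n*(m^2 - 16*m)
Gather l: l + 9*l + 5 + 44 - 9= 10*l + 40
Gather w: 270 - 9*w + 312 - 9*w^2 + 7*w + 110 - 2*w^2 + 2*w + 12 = 704 - 11*w^2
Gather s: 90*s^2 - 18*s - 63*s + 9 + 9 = 90*s^2 - 81*s + 18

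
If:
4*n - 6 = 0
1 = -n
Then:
No Solution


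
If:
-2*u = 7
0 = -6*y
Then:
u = -7/2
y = 0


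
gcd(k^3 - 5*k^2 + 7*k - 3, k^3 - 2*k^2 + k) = k^2 - 2*k + 1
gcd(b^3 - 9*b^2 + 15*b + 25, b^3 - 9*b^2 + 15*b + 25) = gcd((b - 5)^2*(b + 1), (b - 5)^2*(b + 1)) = b^3 - 9*b^2 + 15*b + 25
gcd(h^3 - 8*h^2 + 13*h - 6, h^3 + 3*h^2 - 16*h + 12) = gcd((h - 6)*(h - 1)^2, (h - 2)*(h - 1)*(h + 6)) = h - 1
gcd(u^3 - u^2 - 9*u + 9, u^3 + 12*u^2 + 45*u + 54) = u + 3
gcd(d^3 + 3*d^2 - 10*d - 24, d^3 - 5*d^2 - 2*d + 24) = d^2 - d - 6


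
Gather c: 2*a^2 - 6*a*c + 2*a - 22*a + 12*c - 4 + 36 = 2*a^2 - 20*a + c*(12 - 6*a) + 32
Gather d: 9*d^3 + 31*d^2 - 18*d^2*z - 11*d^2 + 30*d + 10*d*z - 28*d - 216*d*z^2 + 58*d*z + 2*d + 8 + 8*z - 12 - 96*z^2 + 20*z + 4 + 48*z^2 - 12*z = 9*d^3 + d^2*(20 - 18*z) + d*(-216*z^2 + 68*z + 4) - 48*z^2 + 16*z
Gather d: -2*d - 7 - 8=-2*d - 15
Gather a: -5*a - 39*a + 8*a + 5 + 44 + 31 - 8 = 72 - 36*a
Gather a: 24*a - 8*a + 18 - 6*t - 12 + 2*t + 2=16*a - 4*t + 8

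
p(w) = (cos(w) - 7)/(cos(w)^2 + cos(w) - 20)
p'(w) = (2*sin(w)*cos(w) + sin(w))*(cos(w) - 7)/(cos(w)^2 + cos(w) - 20)^2 - sin(w)/(cos(w)^2 + cos(w) - 20)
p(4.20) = 0.37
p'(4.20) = -0.04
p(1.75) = 0.36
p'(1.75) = 0.04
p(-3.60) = 0.39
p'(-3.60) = 0.03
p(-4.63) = 0.35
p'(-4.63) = 0.04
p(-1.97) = 0.37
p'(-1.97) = -0.04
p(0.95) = 0.34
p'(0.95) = 0.01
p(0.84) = 0.34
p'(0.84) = 0.01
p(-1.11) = 0.34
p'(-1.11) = -0.02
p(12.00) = 0.33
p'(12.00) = 0.00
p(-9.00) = 0.39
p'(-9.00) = -0.03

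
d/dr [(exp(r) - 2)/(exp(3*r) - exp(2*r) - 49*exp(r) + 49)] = ((exp(r) - 2)*(-3*exp(2*r) + 2*exp(r) + 49) + exp(3*r) - exp(2*r) - 49*exp(r) + 49)*exp(r)/(exp(3*r) - exp(2*r) - 49*exp(r) + 49)^2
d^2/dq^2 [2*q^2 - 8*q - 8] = 4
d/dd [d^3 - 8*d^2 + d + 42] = 3*d^2 - 16*d + 1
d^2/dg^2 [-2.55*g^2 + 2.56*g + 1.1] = -5.10000000000000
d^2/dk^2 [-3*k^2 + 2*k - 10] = -6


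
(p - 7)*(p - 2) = p^2 - 9*p + 14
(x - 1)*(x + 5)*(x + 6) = x^3 + 10*x^2 + 19*x - 30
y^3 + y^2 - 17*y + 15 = (y - 3)*(y - 1)*(y + 5)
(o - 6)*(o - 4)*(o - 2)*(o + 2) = o^4 - 10*o^3 + 20*o^2 + 40*o - 96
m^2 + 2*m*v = m*(m + 2*v)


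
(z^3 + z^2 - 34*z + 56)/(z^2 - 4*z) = z + 5 - 14/z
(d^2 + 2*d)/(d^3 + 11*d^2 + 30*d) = (d + 2)/(d^2 + 11*d + 30)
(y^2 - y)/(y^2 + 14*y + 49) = y*(y - 1)/(y^2 + 14*y + 49)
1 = 1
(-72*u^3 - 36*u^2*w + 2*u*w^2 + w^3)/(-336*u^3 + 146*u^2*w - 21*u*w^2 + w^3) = (12*u^2 + 8*u*w + w^2)/(56*u^2 - 15*u*w + w^2)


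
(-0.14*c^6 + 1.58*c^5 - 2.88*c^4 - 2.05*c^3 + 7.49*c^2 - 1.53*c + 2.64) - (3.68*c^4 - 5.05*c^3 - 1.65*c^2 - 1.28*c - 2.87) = -0.14*c^6 + 1.58*c^5 - 6.56*c^4 + 3.0*c^3 + 9.14*c^2 - 0.25*c + 5.51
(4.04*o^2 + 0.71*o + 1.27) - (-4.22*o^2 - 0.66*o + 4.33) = 8.26*o^2 + 1.37*o - 3.06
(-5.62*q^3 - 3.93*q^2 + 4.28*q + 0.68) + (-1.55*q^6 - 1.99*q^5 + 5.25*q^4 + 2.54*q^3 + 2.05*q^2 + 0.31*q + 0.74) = -1.55*q^6 - 1.99*q^5 + 5.25*q^4 - 3.08*q^3 - 1.88*q^2 + 4.59*q + 1.42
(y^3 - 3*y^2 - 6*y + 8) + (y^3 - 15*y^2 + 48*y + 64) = 2*y^3 - 18*y^2 + 42*y + 72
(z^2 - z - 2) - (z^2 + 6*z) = -7*z - 2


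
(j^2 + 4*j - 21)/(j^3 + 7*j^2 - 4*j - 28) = (j - 3)/(j^2 - 4)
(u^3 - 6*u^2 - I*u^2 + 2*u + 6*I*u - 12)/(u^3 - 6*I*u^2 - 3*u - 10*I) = (u - 6)/(u - 5*I)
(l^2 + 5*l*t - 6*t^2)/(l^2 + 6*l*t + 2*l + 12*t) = (l - t)/(l + 2)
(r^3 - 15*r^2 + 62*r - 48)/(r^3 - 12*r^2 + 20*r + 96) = (r - 1)/(r + 2)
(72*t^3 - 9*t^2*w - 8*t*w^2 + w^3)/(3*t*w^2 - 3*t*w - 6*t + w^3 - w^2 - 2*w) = (24*t^2 - 11*t*w + w^2)/(w^2 - w - 2)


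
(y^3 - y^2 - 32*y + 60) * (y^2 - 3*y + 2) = y^5 - 4*y^4 - 27*y^3 + 154*y^2 - 244*y + 120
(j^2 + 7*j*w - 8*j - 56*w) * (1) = j^2 + 7*j*w - 8*j - 56*w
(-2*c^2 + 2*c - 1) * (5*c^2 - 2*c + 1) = -10*c^4 + 14*c^3 - 11*c^2 + 4*c - 1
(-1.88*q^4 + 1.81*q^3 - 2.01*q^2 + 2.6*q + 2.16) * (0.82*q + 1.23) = -1.5416*q^5 - 0.8282*q^4 + 0.578100000000001*q^3 - 0.3403*q^2 + 4.9692*q + 2.6568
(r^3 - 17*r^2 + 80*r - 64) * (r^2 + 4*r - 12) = r^5 - 13*r^4 + 460*r^2 - 1216*r + 768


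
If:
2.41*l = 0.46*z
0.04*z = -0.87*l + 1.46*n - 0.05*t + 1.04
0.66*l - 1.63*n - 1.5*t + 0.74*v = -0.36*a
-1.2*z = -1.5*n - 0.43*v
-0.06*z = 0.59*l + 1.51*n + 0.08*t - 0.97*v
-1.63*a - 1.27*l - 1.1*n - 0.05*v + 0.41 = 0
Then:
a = 1.23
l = -0.35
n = -0.96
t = 0.30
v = -1.80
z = -1.85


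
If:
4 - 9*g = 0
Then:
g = 4/9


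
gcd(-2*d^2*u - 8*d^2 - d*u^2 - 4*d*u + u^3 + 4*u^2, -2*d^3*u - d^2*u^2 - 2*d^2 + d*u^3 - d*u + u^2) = -2*d^2 - d*u + u^2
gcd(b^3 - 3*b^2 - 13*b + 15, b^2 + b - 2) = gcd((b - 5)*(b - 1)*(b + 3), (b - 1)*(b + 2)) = b - 1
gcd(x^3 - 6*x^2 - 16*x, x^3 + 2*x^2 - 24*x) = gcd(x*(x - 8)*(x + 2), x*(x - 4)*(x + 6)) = x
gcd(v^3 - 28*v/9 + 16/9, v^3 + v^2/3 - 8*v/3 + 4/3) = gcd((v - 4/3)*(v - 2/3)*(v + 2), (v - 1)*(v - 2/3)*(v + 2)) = v^2 + 4*v/3 - 4/3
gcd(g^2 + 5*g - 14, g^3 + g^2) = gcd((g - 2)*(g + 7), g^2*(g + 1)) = 1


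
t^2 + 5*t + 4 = (t + 1)*(t + 4)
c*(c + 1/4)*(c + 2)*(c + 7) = c^4 + 37*c^3/4 + 65*c^2/4 + 7*c/2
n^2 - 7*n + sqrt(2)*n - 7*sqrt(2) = (n - 7)*(n + sqrt(2))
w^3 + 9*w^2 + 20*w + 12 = (w + 1)*(w + 2)*(w + 6)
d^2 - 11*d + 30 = (d - 6)*(d - 5)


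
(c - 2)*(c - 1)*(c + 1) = c^3 - 2*c^2 - c + 2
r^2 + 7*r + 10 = (r + 2)*(r + 5)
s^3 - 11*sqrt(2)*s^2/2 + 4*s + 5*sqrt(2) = (s - 5*sqrt(2))*(s - sqrt(2))*(s + sqrt(2)/2)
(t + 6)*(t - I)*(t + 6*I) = t^3 + 6*t^2 + 5*I*t^2 + 6*t + 30*I*t + 36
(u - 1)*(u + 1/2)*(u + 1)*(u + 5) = u^4 + 11*u^3/2 + 3*u^2/2 - 11*u/2 - 5/2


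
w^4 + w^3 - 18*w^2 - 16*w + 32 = (w - 4)*(w - 1)*(w + 2)*(w + 4)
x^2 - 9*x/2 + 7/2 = (x - 7/2)*(x - 1)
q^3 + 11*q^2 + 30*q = q*(q + 5)*(q + 6)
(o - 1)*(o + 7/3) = o^2 + 4*o/3 - 7/3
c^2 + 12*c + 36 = (c + 6)^2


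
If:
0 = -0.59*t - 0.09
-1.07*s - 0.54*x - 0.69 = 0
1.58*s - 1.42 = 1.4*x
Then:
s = -0.08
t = -0.15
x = -1.11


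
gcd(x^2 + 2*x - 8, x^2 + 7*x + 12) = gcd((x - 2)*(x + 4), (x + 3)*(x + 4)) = x + 4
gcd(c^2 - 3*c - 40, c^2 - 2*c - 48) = c - 8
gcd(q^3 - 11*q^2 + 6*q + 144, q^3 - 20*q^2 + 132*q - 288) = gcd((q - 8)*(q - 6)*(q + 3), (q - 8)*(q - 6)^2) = q^2 - 14*q + 48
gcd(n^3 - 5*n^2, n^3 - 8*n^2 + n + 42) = 1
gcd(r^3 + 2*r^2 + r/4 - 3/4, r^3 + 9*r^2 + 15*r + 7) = r + 1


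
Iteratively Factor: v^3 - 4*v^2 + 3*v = (v - 3)*(v^2 - v) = v*(v - 3)*(v - 1)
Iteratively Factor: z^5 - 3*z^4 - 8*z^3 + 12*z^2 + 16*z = (z + 1)*(z^4 - 4*z^3 - 4*z^2 + 16*z) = z*(z + 1)*(z^3 - 4*z^2 - 4*z + 16) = z*(z + 1)*(z + 2)*(z^2 - 6*z + 8) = z*(z - 4)*(z + 1)*(z + 2)*(z - 2)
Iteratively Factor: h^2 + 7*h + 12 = (h + 4)*(h + 3)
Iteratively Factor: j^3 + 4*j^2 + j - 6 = (j - 1)*(j^2 + 5*j + 6) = (j - 1)*(j + 3)*(j + 2)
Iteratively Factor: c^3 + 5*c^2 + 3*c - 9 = (c + 3)*(c^2 + 2*c - 3) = (c + 3)^2*(c - 1)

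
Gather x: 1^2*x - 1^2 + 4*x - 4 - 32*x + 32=27 - 27*x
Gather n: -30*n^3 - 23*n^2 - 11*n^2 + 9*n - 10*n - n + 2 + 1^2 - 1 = -30*n^3 - 34*n^2 - 2*n + 2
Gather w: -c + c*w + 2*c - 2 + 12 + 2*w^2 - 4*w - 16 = c + 2*w^2 + w*(c - 4) - 6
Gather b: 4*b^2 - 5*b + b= 4*b^2 - 4*b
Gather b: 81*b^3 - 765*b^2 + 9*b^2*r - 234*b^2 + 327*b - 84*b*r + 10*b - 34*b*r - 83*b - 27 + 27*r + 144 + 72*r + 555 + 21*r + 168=81*b^3 + b^2*(9*r - 999) + b*(254 - 118*r) + 120*r + 840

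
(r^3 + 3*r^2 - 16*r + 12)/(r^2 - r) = r + 4 - 12/r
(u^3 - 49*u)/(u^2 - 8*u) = (u^2 - 49)/(u - 8)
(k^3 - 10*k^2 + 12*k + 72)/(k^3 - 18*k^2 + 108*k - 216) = (k + 2)/(k - 6)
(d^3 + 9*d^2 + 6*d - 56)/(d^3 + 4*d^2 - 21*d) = (d^2 + 2*d - 8)/(d*(d - 3))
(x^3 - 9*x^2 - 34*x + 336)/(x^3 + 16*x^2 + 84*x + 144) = (x^2 - 15*x + 56)/(x^2 + 10*x + 24)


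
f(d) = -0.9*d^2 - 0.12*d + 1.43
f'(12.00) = -21.72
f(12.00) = -129.61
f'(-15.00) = 26.88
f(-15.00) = -199.27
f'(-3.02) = 5.32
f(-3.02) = -6.42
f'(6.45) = -11.73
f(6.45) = -36.79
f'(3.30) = -6.06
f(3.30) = -8.77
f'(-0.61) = 0.98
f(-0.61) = 1.17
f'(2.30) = -4.26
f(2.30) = -3.61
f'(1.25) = -2.37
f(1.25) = -0.13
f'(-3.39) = 5.98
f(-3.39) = -8.51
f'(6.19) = -11.26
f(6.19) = -33.80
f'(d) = -1.8*d - 0.12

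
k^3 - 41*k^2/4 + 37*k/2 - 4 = (k - 8)*(k - 2)*(k - 1/4)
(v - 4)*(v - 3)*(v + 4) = v^3 - 3*v^2 - 16*v + 48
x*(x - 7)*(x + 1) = x^3 - 6*x^2 - 7*x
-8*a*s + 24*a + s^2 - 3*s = (-8*a + s)*(s - 3)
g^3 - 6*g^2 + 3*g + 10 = (g - 5)*(g - 2)*(g + 1)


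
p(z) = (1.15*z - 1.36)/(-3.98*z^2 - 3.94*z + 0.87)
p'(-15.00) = 0.00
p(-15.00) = 0.02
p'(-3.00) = 0.13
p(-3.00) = 0.21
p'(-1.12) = 160.30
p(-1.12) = -9.12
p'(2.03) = -0.01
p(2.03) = -0.04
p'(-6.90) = 0.01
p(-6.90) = 0.06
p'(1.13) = -0.14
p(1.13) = 0.01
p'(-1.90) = 0.91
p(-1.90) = 0.59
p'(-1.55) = 3.50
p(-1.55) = 1.22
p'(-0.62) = 1.29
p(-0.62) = -1.16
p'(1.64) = -0.04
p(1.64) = -0.03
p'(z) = (1.15*z - 1.36)*(7.96*z + 3.94)/(-3.98*z^2 - 3.94*z + 0.87)^2 + 1.15/(-3.98*z^2 - 3.94*z + 0.87) = (4.577*z^2 - 10.8256*z - 4.3579)/(15.8404*z^4 + 31.3624*z^3 + 8.5984*z^2 - 6.8556*z + 0.7569)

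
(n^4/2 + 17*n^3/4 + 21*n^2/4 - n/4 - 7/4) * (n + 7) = n^5/2 + 31*n^4/4 + 35*n^3 + 73*n^2/2 - 7*n/2 - 49/4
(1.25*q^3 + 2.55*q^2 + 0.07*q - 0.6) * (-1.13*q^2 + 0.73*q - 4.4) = -1.4125*q^5 - 1.969*q^4 - 3.7176*q^3 - 10.4909*q^2 - 0.746*q + 2.64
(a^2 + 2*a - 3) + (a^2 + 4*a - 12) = 2*a^2 + 6*a - 15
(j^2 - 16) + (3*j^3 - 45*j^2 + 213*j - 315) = 3*j^3 - 44*j^2 + 213*j - 331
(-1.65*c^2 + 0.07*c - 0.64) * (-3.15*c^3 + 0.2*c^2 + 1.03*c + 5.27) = 5.1975*c^5 - 0.5505*c^4 + 0.3305*c^3 - 8.7514*c^2 - 0.2903*c - 3.3728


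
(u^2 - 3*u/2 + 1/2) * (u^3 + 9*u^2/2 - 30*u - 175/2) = u^5 + 3*u^4 - 145*u^3/4 - 161*u^2/4 + 465*u/4 - 175/4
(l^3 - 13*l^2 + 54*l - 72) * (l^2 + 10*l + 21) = l^5 - 3*l^4 - 55*l^3 + 195*l^2 + 414*l - 1512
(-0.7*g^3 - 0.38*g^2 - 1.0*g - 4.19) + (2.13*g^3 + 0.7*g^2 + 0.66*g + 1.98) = 1.43*g^3 + 0.32*g^2 - 0.34*g - 2.21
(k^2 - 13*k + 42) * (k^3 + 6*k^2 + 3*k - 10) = k^5 - 7*k^4 - 33*k^3 + 203*k^2 + 256*k - 420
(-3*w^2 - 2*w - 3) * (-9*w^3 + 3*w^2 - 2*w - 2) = 27*w^5 + 9*w^4 + 27*w^3 + w^2 + 10*w + 6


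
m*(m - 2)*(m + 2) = m^3 - 4*m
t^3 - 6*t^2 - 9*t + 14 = (t - 7)*(t - 1)*(t + 2)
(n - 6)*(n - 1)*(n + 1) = n^3 - 6*n^2 - n + 6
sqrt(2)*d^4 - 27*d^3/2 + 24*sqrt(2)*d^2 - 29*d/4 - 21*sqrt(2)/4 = (d - 7*sqrt(2)/2)*(d - 3*sqrt(2))*(d - sqrt(2)/2)*(sqrt(2)*d + 1/2)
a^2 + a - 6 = (a - 2)*(a + 3)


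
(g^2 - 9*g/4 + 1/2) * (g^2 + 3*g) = g^4 + 3*g^3/4 - 25*g^2/4 + 3*g/2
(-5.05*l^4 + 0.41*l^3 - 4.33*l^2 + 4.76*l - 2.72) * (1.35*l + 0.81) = -6.8175*l^5 - 3.537*l^4 - 5.5134*l^3 + 2.9187*l^2 + 0.183599999999999*l - 2.2032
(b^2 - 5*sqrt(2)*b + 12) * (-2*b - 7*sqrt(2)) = -2*b^3 + 3*sqrt(2)*b^2 + 46*b - 84*sqrt(2)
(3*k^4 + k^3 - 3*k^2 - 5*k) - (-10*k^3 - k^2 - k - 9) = 3*k^4 + 11*k^3 - 2*k^2 - 4*k + 9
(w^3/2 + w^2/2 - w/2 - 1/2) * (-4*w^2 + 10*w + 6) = -2*w^5 + 3*w^4 + 10*w^3 - 8*w - 3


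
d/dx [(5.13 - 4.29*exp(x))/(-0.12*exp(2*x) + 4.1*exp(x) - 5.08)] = (-0.5148*exp(2*x) + 1.2312*exp(x) + 0.760200000000001)*exp(x)/(0.0144*exp(4*x) - 0.984*exp(3*x) + 18.0292*exp(2*x) - 41.656*exp(x) + 25.8064)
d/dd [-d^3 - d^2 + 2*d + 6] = -3*d^2 - 2*d + 2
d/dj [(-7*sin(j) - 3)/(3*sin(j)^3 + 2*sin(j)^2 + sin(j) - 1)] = (42*sin(j)^3 + 41*sin(j)^2 + 12*sin(j) + 10)*cos(j)/(3*sin(j)^3 + 2*sin(j)^2 + sin(j) - 1)^2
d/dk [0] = 0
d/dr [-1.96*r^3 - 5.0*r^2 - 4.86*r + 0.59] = -5.88*r^2 - 10.0*r - 4.86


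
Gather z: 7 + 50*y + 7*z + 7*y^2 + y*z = 7*y^2 + 50*y + z*(y + 7) + 7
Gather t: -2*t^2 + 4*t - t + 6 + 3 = -2*t^2 + 3*t + 9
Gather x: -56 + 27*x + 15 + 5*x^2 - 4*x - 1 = 5*x^2 + 23*x - 42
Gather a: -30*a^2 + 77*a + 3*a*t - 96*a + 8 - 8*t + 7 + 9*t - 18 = -30*a^2 + a*(3*t - 19) + t - 3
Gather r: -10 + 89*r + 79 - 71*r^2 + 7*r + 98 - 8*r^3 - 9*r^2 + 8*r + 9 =-8*r^3 - 80*r^2 + 104*r + 176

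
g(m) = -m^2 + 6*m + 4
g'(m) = 6 - 2*m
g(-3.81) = -33.38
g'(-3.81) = 13.62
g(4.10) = 11.79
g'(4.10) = -2.20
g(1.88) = 11.75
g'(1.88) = 2.24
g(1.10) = 9.39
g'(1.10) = 3.80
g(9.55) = -29.90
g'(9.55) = -13.10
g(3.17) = 12.97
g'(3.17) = -0.34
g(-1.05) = -3.40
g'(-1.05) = 8.10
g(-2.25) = -14.56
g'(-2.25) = 10.50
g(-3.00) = -23.00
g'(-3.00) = 12.00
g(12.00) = -68.00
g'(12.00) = -18.00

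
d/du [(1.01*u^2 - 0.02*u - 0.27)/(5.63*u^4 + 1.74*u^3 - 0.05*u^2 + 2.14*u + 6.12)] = (-11.3726*u^5 - 1.4196*u^4 + 6.15*u^3 + 3.5698*u^2 + 12.3354*u + 0.4554)/(31.6969*u^8 + 19.5924*u^7 + 2.4646*u^6 + 23.9224*u^5 + 76.3609*u^4 + 21.0836*u^3 + 3.9676*u^2 + 26.1936*u + 37.4544)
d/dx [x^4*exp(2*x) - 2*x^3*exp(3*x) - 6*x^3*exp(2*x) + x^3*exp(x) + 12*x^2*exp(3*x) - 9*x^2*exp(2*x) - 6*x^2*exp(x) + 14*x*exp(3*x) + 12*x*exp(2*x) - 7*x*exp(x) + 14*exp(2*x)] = (2*x^4*exp(x) - 6*x^3*exp(2*x) - 8*x^3*exp(x) + x^3 + 30*x^2*exp(2*x) - 36*x^2*exp(x) - 3*x^2 + 66*x*exp(2*x) + 6*x*exp(x) - 19*x + 14*exp(2*x) + 40*exp(x) - 7)*exp(x)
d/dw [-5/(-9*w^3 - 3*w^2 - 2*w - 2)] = 5*(-27*w^2 - 6*w - 2)/(9*w^3 + 3*w^2 + 2*w + 2)^2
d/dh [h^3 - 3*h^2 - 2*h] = 3*h^2 - 6*h - 2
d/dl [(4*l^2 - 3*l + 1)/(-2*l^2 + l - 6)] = (-2*l^2 - 44*l + 17)/(4*l^4 - 4*l^3 + 25*l^2 - 12*l + 36)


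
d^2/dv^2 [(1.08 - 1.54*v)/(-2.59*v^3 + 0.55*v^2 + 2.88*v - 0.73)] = (61.982844*v^5 - 100.099356*v^4 + 48.521396*v^3 + 11.43528*v^2 + 5.697276*v - 12.307752)/(17.373979*v^9 - 11.068365*v^8 - 55.607559*v^7 + 39.139724*v^6 + 55.594578*v^5 - 45.694581*v^4 - 12.809319*v^3 + 17.285451*v^2 - 4.604256*v + 0.389017)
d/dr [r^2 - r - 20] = 2*r - 1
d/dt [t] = 1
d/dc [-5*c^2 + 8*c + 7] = 8 - 10*c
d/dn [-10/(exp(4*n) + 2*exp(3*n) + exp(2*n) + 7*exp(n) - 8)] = (40*exp(3*n) + 60*exp(2*n) + 20*exp(n) + 70)*exp(n)/(exp(4*n) + 2*exp(3*n) + exp(2*n) + 7*exp(n) - 8)^2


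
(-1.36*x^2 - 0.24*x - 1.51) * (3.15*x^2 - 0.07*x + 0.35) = -4.284*x^4 - 0.6608*x^3 - 5.2157*x^2 + 0.0217*x - 0.5285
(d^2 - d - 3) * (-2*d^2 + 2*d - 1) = -2*d^4 + 4*d^3 + 3*d^2 - 5*d + 3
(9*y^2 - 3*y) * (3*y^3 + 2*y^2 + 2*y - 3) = 27*y^5 + 9*y^4 + 12*y^3 - 33*y^2 + 9*y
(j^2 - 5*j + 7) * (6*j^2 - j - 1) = 6*j^4 - 31*j^3 + 46*j^2 - 2*j - 7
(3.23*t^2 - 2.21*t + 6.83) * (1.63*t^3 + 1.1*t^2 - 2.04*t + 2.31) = 5.2649*t^5 - 0.0492999999999992*t^4 + 2.1127*t^3 + 19.4827*t^2 - 19.0383*t + 15.7773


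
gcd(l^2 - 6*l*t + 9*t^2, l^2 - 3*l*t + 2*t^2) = 1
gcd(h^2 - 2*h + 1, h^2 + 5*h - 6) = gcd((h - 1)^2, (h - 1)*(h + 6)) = h - 1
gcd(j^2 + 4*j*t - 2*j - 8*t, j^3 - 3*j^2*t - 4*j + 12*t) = j - 2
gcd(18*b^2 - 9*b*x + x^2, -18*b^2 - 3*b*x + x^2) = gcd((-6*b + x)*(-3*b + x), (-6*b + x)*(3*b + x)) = -6*b + x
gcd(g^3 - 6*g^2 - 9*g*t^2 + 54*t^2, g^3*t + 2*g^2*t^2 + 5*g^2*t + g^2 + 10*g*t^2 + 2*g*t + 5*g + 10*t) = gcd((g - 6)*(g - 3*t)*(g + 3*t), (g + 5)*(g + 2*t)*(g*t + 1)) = 1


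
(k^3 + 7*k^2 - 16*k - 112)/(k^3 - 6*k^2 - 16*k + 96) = (k + 7)/(k - 6)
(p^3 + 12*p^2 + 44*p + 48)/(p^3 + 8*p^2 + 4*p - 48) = (p + 2)/(p - 2)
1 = 1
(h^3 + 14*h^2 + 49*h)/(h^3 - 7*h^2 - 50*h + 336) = h*(h + 7)/(h^2 - 14*h + 48)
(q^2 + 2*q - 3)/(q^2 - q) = (q + 3)/q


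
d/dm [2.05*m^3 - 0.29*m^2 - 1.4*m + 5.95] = 6.15*m^2 - 0.58*m - 1.4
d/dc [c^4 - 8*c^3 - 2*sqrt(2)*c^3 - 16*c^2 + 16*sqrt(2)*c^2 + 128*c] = 4*c^3 - 24*c^2 - 6*sqrt(2)*c^2 - 32*c + 32*sqrt(2)*c + 128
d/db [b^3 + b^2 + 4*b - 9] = 3*b^2 + 2*b + 4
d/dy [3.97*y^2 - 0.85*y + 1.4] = 7.94*y - 0.85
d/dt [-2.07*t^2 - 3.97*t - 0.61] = -4.14*t - 3.97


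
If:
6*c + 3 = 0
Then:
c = -1/2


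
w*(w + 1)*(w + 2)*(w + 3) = w^4 + 6*w^3 + 11*w^2 + 6*w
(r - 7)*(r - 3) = r^2 - 10*r + 21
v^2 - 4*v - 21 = (v - 7)*(v + 3)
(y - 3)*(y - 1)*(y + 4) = y^3 - 13*y + 12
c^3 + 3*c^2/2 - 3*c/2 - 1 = (c - 1)*(c + 1/2)*(c + 2)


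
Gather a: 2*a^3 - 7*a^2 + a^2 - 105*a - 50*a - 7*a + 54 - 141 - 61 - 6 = 2*a^3 - 6*a^2 - 162*a - 154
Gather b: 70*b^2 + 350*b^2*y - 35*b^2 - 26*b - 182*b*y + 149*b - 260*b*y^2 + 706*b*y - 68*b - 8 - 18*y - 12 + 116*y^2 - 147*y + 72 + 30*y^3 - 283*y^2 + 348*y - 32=b^2*(350*y + 35) + b*(-260*y^2 + 524*y + 55) + 30*y^3 - 167*y^2 + 183*y + 20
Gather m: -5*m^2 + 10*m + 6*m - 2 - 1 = -5*m^2 + 16*m - 3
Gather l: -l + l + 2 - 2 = 0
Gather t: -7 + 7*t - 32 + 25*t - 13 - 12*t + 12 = 20*t - 40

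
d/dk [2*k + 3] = 2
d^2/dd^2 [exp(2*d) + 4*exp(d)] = 4*(exp(d) + 1)*exp(d)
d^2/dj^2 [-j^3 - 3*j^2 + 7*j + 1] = -6*j - 6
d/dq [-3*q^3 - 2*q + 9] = -9*q^2 - 2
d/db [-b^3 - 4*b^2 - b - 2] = -3*b^2 - 8*b - 1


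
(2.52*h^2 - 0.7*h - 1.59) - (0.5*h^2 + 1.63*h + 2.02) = 2.02*h^2 - 2.33*h - 3.61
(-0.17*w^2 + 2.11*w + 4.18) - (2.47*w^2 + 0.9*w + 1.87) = -2.64*w^2 + 1.21*w + 2.31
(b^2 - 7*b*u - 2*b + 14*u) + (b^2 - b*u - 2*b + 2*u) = 2*b^2 - 8*b*u - 4*b + 16*u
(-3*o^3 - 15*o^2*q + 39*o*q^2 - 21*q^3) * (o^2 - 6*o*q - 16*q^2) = -3*o^5 + 3*o^4*q + 177*o^3*q^2 - 15*o^2*q^3 - 498*o*q^4 + 336*q^5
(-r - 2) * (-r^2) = r^3 + 2*r^2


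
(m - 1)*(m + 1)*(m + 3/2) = m^3 + 3*m^2/2 - m - 3/2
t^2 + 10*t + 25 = (t + 5)^2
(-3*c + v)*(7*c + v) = -21*c^2 + 4*c*v + v^2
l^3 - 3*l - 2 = (l - 2)*(l + 1)^2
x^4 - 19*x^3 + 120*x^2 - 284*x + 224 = (x - 8)*(x - 7)*(x - 2)^2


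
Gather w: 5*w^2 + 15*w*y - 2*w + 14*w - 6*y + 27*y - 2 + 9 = 5*w^2 + w*(15*y + 12) + 21*y + 7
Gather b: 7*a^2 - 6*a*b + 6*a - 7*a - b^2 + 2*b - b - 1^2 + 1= 7*a^2 - a - b^2 + b*(1 - 6*a)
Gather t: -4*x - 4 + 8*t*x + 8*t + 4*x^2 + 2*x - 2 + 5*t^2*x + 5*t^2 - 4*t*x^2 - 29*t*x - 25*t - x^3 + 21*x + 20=t^2*(5*x + 5) + t*(-4*x^2 - 21*x - 17) - x^3 + 4*x^2 + 19*x + 14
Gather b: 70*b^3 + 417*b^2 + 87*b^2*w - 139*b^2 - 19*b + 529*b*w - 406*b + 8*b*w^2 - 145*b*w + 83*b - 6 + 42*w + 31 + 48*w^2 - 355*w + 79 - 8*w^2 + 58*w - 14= 70*b^3 + b^2*(87*w + 278) + b*(8*w^2 + 384*w - 342) + 40*w^2 - 255*w + 90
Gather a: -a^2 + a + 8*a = -a^2 + 9*a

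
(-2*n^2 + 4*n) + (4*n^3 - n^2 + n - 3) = 4*n^3 - 3*n^2 + 5*n - 3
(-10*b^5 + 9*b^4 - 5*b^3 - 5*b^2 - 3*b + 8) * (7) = -70*b^5 + 63*b^4 - 35*b^3 - 35*b^2 - 21*b + 56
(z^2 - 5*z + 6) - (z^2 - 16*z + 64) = 11*z - 58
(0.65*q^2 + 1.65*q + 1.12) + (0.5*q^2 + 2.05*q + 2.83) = 1.15*q^2 + 3.7*q + 3.95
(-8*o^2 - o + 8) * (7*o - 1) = -56*o^3 + o^2 + 57*o - 8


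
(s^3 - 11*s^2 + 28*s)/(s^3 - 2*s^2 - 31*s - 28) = s*(s - 4)/(s^2 + 5*s + 4)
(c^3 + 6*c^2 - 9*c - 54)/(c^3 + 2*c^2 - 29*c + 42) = (c^2 + 9*c + 18)/(c^2 + 5*c - 14)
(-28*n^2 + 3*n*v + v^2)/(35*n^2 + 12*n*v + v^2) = (-4*n + v)/(5*n + v)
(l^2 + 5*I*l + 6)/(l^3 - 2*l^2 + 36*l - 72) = (l - I)/(l^2 + l*(-2 - 6*I) + 12*I)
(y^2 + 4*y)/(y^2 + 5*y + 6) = y*(y + 4)/(y^2 + 5*y + 6)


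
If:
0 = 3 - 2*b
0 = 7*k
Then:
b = 3/2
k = 0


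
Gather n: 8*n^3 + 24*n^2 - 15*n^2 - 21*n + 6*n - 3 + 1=8*n^3 + 9*n^2 - 15*n - 2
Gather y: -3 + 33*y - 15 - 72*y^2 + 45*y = -72*y^2 + 78*y - 18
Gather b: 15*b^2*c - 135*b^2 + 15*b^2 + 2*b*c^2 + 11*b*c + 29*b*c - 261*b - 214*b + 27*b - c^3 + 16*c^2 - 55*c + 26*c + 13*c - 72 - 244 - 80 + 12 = b^2*(15*c - 120) + b*(2*c^2 + 40*c - 448) - c^3 + 16*c^2 - 16*c - 384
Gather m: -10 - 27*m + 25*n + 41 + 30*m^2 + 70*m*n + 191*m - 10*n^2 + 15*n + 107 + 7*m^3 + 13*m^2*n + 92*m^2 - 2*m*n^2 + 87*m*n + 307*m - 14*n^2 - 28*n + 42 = 7*m^3 + m^2*(13*n + 122) + m*(-2*n^2 + 157*n + 471) - 24*n^2 + 12*n + 180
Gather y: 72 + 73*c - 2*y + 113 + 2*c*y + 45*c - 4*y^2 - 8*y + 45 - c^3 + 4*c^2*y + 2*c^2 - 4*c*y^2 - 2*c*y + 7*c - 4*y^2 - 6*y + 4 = -c^3 + 2*c^2 + 125*c + y^2*(-4*c - 8) + y*(4*c^2 - 16) + 234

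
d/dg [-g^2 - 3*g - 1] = -2*g - 3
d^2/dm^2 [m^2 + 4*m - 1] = 2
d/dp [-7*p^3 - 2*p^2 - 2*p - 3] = -21*p^2 - 4*p - 2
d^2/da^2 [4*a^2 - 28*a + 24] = 8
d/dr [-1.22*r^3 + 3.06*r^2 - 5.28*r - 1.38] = -3.66*r^2 + 6.12*r - 5.28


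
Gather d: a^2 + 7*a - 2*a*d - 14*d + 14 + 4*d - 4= a^2 + 7*a + d*(-2*a - 10) + 10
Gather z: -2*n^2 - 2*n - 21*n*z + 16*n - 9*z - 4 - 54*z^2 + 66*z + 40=-2*n^2 + 14*n - 54*z^2 + z*(57 - 21*n) + 36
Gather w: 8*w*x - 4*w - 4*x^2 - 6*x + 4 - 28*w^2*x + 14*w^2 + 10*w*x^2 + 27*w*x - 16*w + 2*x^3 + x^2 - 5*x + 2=w^2*(14 - 28*x) + w*(10*x^2 + 35*x - 20) + 2*x^3 - 3*x^2 - 11*x + 6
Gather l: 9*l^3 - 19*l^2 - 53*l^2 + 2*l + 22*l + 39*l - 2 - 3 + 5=9*l^3 - 72*l^2 + 63*l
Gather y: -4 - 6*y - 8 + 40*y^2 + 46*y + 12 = 40*y^2 + 40*y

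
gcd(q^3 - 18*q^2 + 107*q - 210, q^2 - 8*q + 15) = q - 5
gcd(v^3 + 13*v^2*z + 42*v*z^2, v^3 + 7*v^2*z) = v^2 + 7*v*z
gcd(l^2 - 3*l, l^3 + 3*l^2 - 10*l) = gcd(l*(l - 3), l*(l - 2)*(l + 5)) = l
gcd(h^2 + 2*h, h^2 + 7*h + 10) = h + 2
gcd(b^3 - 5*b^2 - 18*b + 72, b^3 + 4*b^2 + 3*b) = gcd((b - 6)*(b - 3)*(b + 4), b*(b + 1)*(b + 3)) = 1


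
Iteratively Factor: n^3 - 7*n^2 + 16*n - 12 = (n - 2)*(n^2 - 5*n + 6) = (n - 2)^2*(n - 3)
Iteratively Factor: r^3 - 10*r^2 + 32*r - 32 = (r - 4)*(r^2 - 6*r + 8) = (r - 4)*(r - 2)*(r - 4)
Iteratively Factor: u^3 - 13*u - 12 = (u + 3)*(u^2 - 3*u - 4) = (u + 1)*(u + 3)*(u - 4)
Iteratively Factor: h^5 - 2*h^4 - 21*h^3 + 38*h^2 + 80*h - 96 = (h - 3)*(h^4 + h^3 - 18*h^2 - 16*h + 32) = (h - 3)*(h + 2)*(h^3 - h^2 - 16*h + 16) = (h - 3)*(h + 2)*(h + 4)*(h^2 - 5*h + 4) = (h - 3)*(h - 1)*(h + 2)*(h + 4)*(h - 4)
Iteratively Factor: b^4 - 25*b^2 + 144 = (b - 4)*(b^3 + 4*b^2 - 9*b - 36) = (b - 4)*(b + 4)*(b^2 - 9) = (b - 4)*(b - 3)*(b + 4)*(b + 3)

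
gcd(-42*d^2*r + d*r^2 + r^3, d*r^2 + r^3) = r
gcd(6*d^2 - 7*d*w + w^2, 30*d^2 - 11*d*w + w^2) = -6*d + w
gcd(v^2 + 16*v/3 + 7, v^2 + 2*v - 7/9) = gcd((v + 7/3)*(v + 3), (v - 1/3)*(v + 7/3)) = v + 7/3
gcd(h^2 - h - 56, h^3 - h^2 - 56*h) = h^2 - h - 56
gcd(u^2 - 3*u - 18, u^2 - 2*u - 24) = u - 6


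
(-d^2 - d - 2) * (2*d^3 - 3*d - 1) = -2*d^5 - 2*d^4 - d^3 + 4*d^2 + 7*d + 2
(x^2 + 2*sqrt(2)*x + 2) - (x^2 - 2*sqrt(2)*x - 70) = 4*sqrt(2)*x + 72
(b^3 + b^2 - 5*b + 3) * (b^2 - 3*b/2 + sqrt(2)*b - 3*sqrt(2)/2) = b^5 - b^4/2 + sqrt(2)*b^4 - 13*b^3/2 - sqrt(2)*b^3/2 - 13*sqrt(2)*b^2/2 + 21*b^2/2 - 9*b/2 + 21*sqrt(2)*b/2 - 9*sqrt(2)/2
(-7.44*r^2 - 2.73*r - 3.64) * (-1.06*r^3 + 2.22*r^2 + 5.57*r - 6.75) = 7.8864*r^5 - 13.623*r^4 - 43.643*r^3 + 26.9331*r^2 - 1.8473*r + 24.57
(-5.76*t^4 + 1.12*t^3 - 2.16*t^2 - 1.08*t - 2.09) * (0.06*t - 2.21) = -0.3456*t^5 + 12.7968*t^4 - 2.6048*t^3 + 4.7088*t^2 + 2.2614*t + 4.6189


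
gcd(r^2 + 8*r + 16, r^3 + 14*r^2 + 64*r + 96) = r^2 + 8*r + 16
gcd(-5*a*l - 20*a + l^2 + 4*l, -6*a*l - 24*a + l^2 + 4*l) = l + 4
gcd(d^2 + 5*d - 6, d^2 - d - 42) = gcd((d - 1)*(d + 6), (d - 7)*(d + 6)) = d + 6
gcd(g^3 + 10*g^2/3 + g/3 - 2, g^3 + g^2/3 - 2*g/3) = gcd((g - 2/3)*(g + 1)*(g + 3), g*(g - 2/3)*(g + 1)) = g^2 + g/3 - 2/3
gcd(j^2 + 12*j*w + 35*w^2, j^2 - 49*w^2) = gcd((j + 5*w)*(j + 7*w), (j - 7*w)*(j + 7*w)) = j + 7*w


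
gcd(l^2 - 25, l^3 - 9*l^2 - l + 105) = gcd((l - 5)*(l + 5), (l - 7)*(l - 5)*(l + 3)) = l - 5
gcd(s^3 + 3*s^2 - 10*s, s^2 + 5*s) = s^2 + 5*s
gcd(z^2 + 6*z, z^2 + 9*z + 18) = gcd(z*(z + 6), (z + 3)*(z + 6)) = z + 6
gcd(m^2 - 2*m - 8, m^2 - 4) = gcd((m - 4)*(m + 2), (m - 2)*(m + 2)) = m + 2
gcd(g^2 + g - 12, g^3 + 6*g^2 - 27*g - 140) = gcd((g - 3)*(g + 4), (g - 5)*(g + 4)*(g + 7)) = g + 4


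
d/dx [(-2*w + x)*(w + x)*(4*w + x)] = -6*w^2 + 6*w*x + 3*x^2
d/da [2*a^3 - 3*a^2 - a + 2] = 6*a^2 - 6*a - 1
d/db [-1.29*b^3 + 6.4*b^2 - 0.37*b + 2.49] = -3.87*b^2 + 12.8*b - 0.37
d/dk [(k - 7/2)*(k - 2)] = 2*k - 11/2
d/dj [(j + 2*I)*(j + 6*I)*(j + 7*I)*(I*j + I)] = 4*I*j^3 + j^2*(-45 + 3*I) + j*(-30 - 136*I) + 84 - 68*I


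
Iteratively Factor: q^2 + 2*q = (q + 2)*(q)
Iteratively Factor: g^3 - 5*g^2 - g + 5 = (g + 1)*(g^2 - 6*g + 5) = (g - 5)*(g + 1)*(g - 1)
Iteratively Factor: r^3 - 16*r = (r)*(r^2 - 16) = r*(r - 4)*(r + 4)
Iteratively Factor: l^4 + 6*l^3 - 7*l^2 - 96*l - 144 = (l + 3)*(l^3 + 3*l^2 - 16*l - 48) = (l + 3)*(l + 4)*(l^2 - l - 12) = (l - 4)*(l + 3)*(l + 4)*(l + 3)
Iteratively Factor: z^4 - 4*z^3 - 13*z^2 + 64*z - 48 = (z - 3)*(z^3 - z^2 - 16*z + 16) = (z - 3)*(z + 4)*(z^2 - 5*z + 4) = (z - 4)*(z - 3)*(z + 4)*(z - 1)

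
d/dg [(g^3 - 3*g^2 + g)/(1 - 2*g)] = (-4*g^3 + 9*g^2 - 6*g + 1)/(4*g^2 - 4*g + 1)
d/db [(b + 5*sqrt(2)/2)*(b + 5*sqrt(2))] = 2*b + 15*sqrt(2)/2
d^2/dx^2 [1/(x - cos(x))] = (-x*cos(x) + sin(x)^2 + 4*sin(x) + 3)/(x - cos(x))^3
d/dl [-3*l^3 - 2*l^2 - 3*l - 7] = -9*l^2 - 4*l - 3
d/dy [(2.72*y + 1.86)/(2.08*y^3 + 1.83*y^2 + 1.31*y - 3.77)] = (5.6576*y^3 + 4.9776*y^2 + 3.5632*y - (2.72*y + 1.86)*(6.24*y^2 + 3.66*y + 1.31) - 10.2544)/(2.08*y^3 + 1.83*y^2 + 1.31*y - 3.77)^2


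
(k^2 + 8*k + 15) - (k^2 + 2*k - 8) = 6*k + 23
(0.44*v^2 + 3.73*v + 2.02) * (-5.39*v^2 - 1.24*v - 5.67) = -2.3716*v^4 - 20.6503*v^3 - 18.0078*v^2 - 23.6539*v - 11.4534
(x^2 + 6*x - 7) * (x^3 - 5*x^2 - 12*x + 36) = x^5 + x^4 - 49*x^3 - x^2 + 300*x - 252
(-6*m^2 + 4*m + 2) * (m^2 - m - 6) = -6*m^4 + 10*m^3 + 34*m^2 - 26*m - 12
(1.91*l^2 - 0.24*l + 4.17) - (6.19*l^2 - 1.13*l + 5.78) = -4.28*l^2 + 0.89*l - 1.61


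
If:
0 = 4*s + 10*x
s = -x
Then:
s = 0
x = 0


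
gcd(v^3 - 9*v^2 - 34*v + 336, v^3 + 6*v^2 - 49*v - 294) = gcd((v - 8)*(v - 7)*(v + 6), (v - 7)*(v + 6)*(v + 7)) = v^2 - v - 42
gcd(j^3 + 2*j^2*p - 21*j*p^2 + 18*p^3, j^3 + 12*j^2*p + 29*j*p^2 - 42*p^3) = -j^2 - 5*j*p + 6*p^2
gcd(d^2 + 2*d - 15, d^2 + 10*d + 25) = d + 5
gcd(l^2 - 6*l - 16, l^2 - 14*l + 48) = l - 8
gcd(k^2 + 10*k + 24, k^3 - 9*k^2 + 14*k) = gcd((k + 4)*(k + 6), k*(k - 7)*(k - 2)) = 1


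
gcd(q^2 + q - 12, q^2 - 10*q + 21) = q - 3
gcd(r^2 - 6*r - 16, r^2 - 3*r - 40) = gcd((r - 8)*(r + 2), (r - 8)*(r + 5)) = r - 8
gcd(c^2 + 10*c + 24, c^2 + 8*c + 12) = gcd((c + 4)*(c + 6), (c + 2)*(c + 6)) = c + 6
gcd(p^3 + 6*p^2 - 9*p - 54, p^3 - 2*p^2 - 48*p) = p + 6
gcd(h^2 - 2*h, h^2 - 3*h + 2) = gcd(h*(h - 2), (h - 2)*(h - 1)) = h - 2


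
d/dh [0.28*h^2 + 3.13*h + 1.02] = 0.56*h + 3.13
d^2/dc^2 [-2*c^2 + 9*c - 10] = -4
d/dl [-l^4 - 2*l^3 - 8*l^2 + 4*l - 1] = -4*l^3 - 6*l^2 - 16*l + 4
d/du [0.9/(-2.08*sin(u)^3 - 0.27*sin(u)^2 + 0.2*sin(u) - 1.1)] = (5.616*sin(u)^2 + 0.486*sin(u) - 0.18)*cos(u)/(2.08*sin(u)^3 + 0.27*sin(u)^2 - 0.2*sin(u) + 1.1)^2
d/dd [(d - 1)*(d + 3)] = 2*d + 2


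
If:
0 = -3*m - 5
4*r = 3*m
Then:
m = -5/3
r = -5/4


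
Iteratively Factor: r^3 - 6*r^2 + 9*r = (r - 3)*(r^2 - 3*r) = (r - 3)^2*(r)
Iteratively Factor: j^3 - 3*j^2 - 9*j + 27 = (j - 3)*(j^2 - 9) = (j - 3)*(j + 3)*(j - 3)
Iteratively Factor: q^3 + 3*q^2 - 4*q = (q - 1)*(q^2 + 4*q) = (q - 1)*(q + 4)*(q)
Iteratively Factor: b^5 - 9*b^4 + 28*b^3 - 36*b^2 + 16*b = (b - 2)*(b^4 - 7*b^3 + 14*b^2 - 8*b) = (b - 2)*(b - 1)*(b^3 - 6*b^2 + 8*b) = b*(b - 2)*(b - 1)*(b^2 - 6*b + 8) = b*(b - 4)*(b - 2)*(b - 1)*(b - 2)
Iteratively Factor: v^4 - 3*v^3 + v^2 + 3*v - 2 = (v - 1)*(v^3 - 2*v^2 - v + 2) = (v - 1)^2*(v^2 - v - 2) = (v - 2)*(v - 1)^2*(v + 1)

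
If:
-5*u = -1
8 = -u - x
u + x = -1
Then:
No Solution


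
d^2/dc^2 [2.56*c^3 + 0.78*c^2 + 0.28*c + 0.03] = 15.36*c + 1.56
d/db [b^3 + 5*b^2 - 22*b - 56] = 3*b^2 + 10*b - 22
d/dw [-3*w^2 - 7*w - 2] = -6*w - 7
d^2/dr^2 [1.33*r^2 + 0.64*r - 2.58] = 2.66000000000000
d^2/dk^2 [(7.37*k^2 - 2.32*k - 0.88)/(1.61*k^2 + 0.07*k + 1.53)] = (-13.688542*k^3 - 122.613414*k^2 + 33.69408*k + 39.328594)/(4.173281*k^6 + 0.544341*k^5 + 11.921406*k^4 + 1.034929*k^3 + 11.329038*k^2 + 0.491589*k + 3.581577)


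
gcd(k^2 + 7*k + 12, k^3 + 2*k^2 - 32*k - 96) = k + 4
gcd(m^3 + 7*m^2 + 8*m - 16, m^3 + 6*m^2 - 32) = m^2 + 8*m + 16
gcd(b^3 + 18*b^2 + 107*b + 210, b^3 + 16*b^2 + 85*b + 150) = b^2 + 11*b + 30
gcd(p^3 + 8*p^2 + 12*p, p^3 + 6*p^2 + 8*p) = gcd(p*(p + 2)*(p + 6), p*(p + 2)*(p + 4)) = p^2 + 2*p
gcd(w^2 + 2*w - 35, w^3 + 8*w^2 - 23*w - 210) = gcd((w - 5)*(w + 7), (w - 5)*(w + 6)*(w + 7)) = w^2 + 2*w - 35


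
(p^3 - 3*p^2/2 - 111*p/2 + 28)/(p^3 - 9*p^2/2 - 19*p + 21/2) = (p^2 - p - 56)/(p^2 - 4*p - 21)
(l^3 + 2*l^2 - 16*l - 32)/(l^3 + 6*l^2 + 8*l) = (l - 4)/l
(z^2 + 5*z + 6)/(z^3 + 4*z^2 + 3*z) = (z + 2)/(z*(z + 1))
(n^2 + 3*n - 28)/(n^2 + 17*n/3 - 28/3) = 3*(n - 4)/(3*n - 4)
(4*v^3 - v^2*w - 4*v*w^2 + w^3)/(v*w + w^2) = 4*v^2/w - 5*v + w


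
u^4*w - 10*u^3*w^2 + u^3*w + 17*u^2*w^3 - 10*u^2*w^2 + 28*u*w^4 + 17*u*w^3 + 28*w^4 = (u - 7*w)*(u - 4*w)*(u + w)*(u*w + w)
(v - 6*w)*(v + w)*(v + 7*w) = v^3 + 2*v^2*w - 41*v*w^2 - 42*w^3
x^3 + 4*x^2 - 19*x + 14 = (x - 2)*(x - 1)*(x + 7)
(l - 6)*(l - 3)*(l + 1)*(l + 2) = l^4 - 6*l^3 - 7*l^2 + 36*l + 36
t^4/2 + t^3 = t^3*(t/2 + 1)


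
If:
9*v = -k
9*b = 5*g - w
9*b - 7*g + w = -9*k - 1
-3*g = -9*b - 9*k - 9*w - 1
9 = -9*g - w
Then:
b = -11/17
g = -18/17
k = -53/153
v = 53/1377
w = 9/17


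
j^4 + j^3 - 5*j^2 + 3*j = j*(j - 1)^2*(j + 3)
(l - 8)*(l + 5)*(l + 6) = l^3 + 3*l^2 - 58*l - 240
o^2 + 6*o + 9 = (o + 3)^2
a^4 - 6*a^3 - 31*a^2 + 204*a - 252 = (a - 7)*(a - 3)*(a - 2)*(a + 6)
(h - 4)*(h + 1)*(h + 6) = h^3 + 3*h^2 - 22*h - 24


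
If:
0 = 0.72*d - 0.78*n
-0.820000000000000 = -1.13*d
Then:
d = 0.73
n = 0.67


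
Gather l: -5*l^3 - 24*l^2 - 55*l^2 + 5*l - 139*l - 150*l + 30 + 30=-5*l^3 - 79*l^2 - 284*l + 60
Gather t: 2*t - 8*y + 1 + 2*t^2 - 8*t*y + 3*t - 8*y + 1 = 2*t^2 + t*(5 - 8*y) - 16*y + 2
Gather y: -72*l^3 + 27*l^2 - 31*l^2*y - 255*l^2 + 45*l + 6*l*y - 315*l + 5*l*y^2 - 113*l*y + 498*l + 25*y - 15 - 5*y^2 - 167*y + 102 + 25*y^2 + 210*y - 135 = -72*l^3 - 228*l^2 + 228*l + y^2*(5*l + 20) + y*(-31*l^2 - 107*l + 68) - 48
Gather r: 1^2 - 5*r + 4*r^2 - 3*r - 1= 4*r^2 - 8*r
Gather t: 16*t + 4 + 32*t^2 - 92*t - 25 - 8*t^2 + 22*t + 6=24*t^2 - 54*t - 15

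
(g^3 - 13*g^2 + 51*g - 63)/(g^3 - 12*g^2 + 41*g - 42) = (g - 3)/(g - 2)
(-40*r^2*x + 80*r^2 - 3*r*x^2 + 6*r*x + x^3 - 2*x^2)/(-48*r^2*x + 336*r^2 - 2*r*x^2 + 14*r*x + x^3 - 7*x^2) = (5*r*x - 10*r + x^2 - 2*x)/(6*r*x - 42*r + x^2 - 7*x)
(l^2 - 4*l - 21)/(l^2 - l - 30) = (-l^2 + 4*l + 21)/(-l^2 + l + 30)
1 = 1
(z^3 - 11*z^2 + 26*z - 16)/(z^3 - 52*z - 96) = (z^2 - 3*z + 2)/(z^2 + 8*z + 12)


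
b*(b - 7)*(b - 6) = b^3 - 13*b^2 + 42*b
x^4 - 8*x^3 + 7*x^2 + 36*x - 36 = (x - 6)*(x - 3)*(x - 1)*(x + 2)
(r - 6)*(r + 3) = r^2 - 3*r - 18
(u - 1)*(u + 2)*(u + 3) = u^3 + 4*u^2 + u - 6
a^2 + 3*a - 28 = (a - 4)*(a + 7)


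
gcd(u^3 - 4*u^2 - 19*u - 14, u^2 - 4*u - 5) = u + 1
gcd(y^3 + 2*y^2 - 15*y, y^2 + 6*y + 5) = y + 5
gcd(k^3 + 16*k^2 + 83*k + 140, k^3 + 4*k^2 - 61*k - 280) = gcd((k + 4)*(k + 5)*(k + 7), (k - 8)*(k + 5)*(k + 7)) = k^2 + 12*k + 35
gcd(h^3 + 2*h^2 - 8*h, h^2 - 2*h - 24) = h + 4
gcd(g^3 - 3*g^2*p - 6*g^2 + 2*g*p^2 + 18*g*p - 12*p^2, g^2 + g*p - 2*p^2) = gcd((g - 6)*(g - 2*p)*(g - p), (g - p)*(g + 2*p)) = -g + p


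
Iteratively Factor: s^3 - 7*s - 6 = (s + 1)*(s^2 - s - 6) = (s + 1)*(s + 2)*(s - 3)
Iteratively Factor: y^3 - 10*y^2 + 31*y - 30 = (y - 5)*(y^2 - 5*y + 6) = (y - 5)*(y - 3)*(y - 2)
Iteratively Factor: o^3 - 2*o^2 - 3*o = (o - 3)*(o^2 + o) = o*(o - 3)*(o + 1)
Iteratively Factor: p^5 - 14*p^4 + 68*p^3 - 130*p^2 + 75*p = (p - 5)*(p^4 - 9*p^3 + 23*p^2 - 15*p) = (p - 5)*(p - 1)*(p^3 - 8*p^2 + 15*p) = (p - 5)*(p - 3)*(p - 1)*(p^2 - 5*p) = (p - 5)^2*(p - 3)*(p - 1)*(p)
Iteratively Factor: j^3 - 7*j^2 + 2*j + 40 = (j - 5)*(j^2 - 2*j - 8) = (j - 5)*(j + 2)*(j - 4)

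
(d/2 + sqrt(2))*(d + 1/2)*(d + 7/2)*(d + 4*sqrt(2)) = d^4/2 + 2*d^3 + 3*sqrt(2)*d^3 + 71*d^2/8 + 12*sqrt(2)*d^2 + 21*sqrt(2)*d/4 + 32*d + 14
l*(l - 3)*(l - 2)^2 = l^4 - 7*l^3 + 16*l^2 - 12*l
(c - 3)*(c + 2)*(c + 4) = c^3 + 3*c^2 - 10*c - 24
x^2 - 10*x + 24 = (x - 6)*(x - 4)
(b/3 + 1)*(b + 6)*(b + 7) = b^3/3 + 16*b^2/3 + 27*b + 42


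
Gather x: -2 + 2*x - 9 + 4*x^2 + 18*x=4*x^2 + 20*x - 11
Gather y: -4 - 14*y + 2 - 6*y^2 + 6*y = -6*y^2 - 8*y - 2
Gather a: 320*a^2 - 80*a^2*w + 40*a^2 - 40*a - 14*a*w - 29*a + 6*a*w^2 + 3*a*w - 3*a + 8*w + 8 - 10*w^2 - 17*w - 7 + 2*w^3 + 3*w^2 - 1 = a^2*(360 - 80*w) + a*(6*w^2 - 11*w - 72) + 2*w^3 - 7*w^2 - 9*w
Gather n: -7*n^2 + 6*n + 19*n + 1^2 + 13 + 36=-7*n^2 + 25*n + 50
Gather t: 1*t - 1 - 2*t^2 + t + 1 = -2*t^2 + 2*t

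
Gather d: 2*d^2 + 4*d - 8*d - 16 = 2*d^2 - 4*d - 16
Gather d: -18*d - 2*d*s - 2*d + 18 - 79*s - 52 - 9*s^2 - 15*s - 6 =d*(-2*s - 20) - 9*s^2 - 94*s - 40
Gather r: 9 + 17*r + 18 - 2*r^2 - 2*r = -2*r^2 + 15*r + 27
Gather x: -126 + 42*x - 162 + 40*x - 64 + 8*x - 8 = 90*x - 360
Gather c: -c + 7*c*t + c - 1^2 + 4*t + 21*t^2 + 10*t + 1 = 7*c*t + 21*t^2 + 14*t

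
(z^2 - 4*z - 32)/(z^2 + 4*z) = (z - 8)/z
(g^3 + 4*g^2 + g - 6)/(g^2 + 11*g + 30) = (g^3 + 4*g^2 + g - 6)/(g^2 + 11*g + 30)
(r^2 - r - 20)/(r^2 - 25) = (r + 4)/(r + 5)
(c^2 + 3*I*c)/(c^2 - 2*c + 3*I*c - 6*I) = c/(c - 2)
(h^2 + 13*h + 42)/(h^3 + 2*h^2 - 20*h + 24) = (h + 7)/(h^2 - 4*h + 4)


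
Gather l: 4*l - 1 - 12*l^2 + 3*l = -12*l^2 + 7*l - 1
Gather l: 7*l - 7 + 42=7*l + 35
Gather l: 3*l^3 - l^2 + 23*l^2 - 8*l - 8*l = 3*l^3 + 22*l^2 - 16*l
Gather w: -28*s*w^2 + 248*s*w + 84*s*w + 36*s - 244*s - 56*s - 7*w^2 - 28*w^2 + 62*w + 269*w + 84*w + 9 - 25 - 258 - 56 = -264*s + w^2*(-28*s - 35) + w*(332*s + 415) - 330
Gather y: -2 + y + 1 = y - 1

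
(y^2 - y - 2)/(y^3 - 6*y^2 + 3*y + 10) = 1/(y - 5)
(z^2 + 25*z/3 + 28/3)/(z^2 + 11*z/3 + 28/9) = 3*(z + 7)/(3*z + 7)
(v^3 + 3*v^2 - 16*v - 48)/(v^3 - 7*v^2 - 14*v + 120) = (v^2 - v - 12)/(v^2 - 11*v + 30)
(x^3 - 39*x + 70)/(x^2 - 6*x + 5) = (x^2 + 5*x - 14)/(x - 1)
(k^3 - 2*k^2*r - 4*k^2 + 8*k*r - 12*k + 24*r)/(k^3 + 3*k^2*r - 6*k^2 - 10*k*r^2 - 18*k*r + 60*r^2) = (k + 2)/(k + 5*r)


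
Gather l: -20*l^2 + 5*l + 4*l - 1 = -20*l^2 + 9*l - 1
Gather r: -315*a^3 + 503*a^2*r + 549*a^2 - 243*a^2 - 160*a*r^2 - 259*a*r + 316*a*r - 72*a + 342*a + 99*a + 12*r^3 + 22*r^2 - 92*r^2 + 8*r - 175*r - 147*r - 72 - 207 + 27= -315*a^3 + 306*a^2 + 369*a + 12*r^3 + r^2*(-160*a - 70) + r*(503*a^2 + 57*a - 314) - 252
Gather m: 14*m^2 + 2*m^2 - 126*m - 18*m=16*m^2 - 144*m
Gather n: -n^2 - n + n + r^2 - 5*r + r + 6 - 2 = -n^2 + r^2 - 4*r + 4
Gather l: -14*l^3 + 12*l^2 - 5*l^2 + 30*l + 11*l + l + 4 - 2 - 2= -14*l^3 + 7*l^2 + 42*l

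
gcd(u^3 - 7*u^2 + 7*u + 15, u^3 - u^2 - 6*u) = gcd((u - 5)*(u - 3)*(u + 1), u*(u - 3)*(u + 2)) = u - 3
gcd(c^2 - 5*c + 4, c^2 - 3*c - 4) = c - 4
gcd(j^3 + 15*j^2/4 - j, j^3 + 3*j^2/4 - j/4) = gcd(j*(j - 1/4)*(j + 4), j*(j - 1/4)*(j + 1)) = j^2 - j/4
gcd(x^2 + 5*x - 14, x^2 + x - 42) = x + 7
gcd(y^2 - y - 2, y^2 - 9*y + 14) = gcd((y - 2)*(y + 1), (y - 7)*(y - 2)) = y - 2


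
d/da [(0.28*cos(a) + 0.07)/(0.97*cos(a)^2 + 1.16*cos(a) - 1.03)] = (0.2716*cos(a)^2 + 0.1358*cos(a) + 0.3696)*sin(a)/(0.9409*cos(a)^4 + 2.2504*cos(a)^3 - 0.6526*cos(a)^2 - 2.3896*cos(a) + 1.0609)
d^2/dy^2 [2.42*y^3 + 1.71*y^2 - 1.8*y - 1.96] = 14.52*y + 3.42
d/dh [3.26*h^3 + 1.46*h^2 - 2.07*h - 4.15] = 9.78*h^2 + 2.92*h - 2.07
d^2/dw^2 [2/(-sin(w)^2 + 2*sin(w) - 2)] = 4*(2*sin(w)^4 - 3*sin(w)^3 - 5*sin(w)^2 + 8*sin(w) - 2)/(sin(w)^2 - 2*sin(w) + 2)^3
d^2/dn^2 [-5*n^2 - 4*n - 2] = -10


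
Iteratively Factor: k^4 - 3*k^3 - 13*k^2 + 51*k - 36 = (k + 4)*(k^3 - 7*k^2 + 15*k - 9) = (k - 1)*(k + 4)*(k^2 - 6*k + 9) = (k - 3)*(k - 1)*(k + 4)*(k - 3)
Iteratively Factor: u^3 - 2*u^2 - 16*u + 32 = (u - 2)*(u^2 - 16) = (u - 2)*(u + 4)*(u - 4)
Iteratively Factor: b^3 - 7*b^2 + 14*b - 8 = (b - 1)*(b^2 - 6*b + 8) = (b - 2)*(b - 1)*(b - 4)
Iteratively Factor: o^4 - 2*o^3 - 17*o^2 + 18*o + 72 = (o + 2)*(o^3 - 4*o^2 - 9*o + 36) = (o - 4)*(o + 2)*(o^2 - 9) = (o - 4)*(o - 3)*(o + 2)*(o + 3)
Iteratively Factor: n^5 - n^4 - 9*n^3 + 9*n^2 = (n)*(n^4 - n^3 - 9*n^2 + 9*n) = n*(n - 3)*(n^3 + 2*n^2 - 3*n) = n^2*(n - 3)*(n^2 + 2*n - 3) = n^2*(n - 3)*(n - 1)*(n + 3)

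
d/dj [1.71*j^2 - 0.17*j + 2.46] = 3.42*j - 0.17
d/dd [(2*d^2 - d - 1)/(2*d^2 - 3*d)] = (-4*d^2 + 4*d - 3)/(d^2*(4*d^2 - 12*d + 9))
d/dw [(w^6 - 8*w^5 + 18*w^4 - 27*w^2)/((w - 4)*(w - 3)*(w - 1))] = w*(3*w^5 - 30*w^4 + 98*w^3 - 110*w^2 - 9*w + 72)/(w^4 - 10*w^3 + 33*w^2 - 40*w + 16)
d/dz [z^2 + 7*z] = 2*z + 7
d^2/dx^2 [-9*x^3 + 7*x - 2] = -54*x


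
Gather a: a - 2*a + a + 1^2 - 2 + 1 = 0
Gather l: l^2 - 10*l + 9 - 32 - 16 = l^2 - 10*l - 39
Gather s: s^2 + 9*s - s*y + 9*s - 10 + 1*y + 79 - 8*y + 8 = s^2 + s*(18 - y) - 7*y + 77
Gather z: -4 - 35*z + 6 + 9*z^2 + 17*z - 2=9*z^2 - 18*z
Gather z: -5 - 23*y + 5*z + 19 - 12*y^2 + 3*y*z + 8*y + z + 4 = -12*y^2 - 15*y + z*(3*y + 6) + 18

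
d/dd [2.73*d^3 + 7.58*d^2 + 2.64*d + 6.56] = 8.19*d^2 + 15.16*d + 2.64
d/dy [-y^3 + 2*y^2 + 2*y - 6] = -3*y^2 + 4*y + 2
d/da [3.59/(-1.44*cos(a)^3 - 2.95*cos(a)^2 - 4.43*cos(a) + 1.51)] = (15.5088*sin(a)^2 - 21.181*cos(a) - 31.4125)*sin(a)/(1.44*cos(a)^3 + 2.95*cos(a)^2 + 4.43*cos(a) - 1.51)^2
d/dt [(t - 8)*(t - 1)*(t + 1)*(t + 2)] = 4*t^3 - 18*t^2 - 34*t + 6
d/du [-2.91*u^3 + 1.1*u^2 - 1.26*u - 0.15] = -8.73*u^2 + 2.2*u - 1.26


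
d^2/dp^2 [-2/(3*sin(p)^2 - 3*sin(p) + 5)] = 6*(12*sin(p)^4 - 9*sin(p)^3 - 35*sin(p)^2 + 23*sin(p) + 4)/(3*sin(p)^2 - 3*sin(p) + 5)^3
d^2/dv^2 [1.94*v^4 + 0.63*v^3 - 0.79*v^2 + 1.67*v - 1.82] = 23.28*v^2 + 3.78*v - 1.58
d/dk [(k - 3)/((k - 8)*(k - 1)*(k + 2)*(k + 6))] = (-3*k^4 + 14*k^3 + 43*k^2 - 312*k - 36)/(k^8 - 2*k^7 - 103*k^6 + 16*k^5 + 2984*k^4 + 4384*k^3 - 8048*k^2 - 8448*k + 9216)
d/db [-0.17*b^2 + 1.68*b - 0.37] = 1.68 - 0.34*b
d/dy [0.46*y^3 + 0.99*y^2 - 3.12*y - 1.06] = 1.38*y^2 + 1.98*y - 3.12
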